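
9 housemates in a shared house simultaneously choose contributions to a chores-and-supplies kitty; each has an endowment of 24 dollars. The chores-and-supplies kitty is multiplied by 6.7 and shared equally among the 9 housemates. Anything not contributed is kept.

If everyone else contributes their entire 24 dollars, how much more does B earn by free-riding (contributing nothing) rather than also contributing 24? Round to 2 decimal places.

Switching from a contribution of 24 to 0 lets B keep an extra 24 dollars, but lowers the chores-and-supplies kitty by 24, which costs B their own share of that drop: 6.7/9 × 24 = 17.87.
Net gain = 24 − 17.87 = 6.13. The private return per contributed unit (0.7444) is below 1, so free-riding is indeed the best response regardless of what the others do.

6.13 dollars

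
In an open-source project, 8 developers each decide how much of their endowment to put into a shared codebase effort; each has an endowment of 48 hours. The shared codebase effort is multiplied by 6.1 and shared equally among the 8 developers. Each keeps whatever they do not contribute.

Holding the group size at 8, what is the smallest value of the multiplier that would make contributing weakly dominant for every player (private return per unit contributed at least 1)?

8

A contributed unit returns (multiplier)/8 to its contributor.
This reaches 1 exactly when the multiplier is 8.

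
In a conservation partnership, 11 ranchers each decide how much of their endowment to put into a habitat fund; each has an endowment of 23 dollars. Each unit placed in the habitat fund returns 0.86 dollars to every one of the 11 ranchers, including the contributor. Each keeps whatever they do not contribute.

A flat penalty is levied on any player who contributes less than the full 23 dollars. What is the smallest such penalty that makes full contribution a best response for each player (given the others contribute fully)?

Given the others contribute fully, the best deviation is to contribute 0 (any partial contribution still incurs the fine and gives up units whose private return 0.86 is below 1).
Deviating from 23 to 0 saves 23 dollars but forfeits the deviator's share of the drop in the habitat fund: 0.86 × 23 = 19.78.
So the deviation gain is 23 − 19.78 = 3.22, and the fine must be at least 3.22 dollars to wipe it out.

3.22 dollars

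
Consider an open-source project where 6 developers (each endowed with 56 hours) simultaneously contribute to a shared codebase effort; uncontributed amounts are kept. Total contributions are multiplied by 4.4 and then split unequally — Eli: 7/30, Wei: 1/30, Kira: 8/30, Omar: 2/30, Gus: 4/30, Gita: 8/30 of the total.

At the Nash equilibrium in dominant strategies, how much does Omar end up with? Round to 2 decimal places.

105.28 hours

Player j's private return per contributed unit is 4.4 × (j's share). Contributing is weakly dominant for j when that share is at least 1/4.4 = 0.2273, and contributing 0 is dominant otherwise.
Eli, Kira and Gita are above the threshold, contributing 56 each; the remaining 3 contribute 0. Total contributed: 168.
Omar keeps 56 and receives 4.4 × 168 × 2/30 = 49.28 from the shared codebase effort, for a payoff of 105.28.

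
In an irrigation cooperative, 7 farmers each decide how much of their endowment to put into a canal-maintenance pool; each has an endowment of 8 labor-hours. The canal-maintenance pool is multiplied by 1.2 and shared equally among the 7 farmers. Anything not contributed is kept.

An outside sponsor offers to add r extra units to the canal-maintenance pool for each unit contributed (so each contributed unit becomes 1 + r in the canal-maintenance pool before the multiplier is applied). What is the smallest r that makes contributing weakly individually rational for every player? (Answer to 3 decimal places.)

With matching at rate r, one contributed unit becomes (1 + r) in the canal-maintenance pool and returns 1.2 × (1 + r) / 7 to the contributor.
Setting this equal to 1: 1 + r = 7/1.2 = 5.8333.
So the minimum matching rate is r = 5.8333 − 1 = 4.833.

4.833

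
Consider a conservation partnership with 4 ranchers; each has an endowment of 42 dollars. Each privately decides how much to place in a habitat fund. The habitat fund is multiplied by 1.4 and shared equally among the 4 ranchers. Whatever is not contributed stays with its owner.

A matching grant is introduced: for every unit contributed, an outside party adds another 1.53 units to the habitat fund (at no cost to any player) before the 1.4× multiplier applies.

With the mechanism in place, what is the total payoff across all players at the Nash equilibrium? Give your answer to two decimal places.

168.00 dollars

The effective private return is 1.4 × 2.53 / 4 = 0.8855, which is still under 1, so the mechanism doesn't change anyone's dominant strategy: zero contribution.
At the Nash equilibrium no one contributes; group total payoff = 4 × 42 = 168.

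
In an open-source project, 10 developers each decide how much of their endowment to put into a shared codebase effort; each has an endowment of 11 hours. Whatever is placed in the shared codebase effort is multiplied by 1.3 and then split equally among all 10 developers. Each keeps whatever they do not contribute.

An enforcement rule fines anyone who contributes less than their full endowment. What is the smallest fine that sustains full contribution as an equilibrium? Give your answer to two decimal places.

Given the others contribute fully, the best deviation is to contribute 0 (any partial contribution still incurs the fine and gives up units whose private return 0.1300 is below 1).
Deviating from 11 to 0 saves 11 hours but forfeits the deviator's share of the drop in the shared codebase effort: 1.3/10 × 11 = 1.43.
So the deviation gain is 11 − 1.43 = 9.57, and the fine must be at least 9.57 hours to wipe it out.

9.57 hours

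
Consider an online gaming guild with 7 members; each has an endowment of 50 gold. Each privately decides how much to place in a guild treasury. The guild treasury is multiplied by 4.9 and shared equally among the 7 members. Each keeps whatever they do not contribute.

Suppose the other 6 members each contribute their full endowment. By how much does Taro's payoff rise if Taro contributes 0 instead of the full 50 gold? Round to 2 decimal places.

Switching from a contribution of 50 to 0 lets Taro keep an extra 50 gold, but lowers the guild treasury by 50, which costs Taro their own share of that drop: 4.9/7 × 50 = 35.00.
Net gain = 50 − 35.00 = 15.00. The private return per contributed unit (0.7000) is below 1, so free-riding is indeed the best response regardless of what the others do.

15.00 gold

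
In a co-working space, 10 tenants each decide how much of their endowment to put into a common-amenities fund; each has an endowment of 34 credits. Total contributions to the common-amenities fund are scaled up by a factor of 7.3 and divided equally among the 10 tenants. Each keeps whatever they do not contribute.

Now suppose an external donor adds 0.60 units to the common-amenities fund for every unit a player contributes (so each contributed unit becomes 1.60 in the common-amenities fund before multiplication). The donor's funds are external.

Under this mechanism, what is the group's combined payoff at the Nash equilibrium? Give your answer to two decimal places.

Under the mechanism each unit contributed yields 7.3 × 1.60 / 10 = 1.1680 back to its contributor per unit of net cost, which exceeds 1, making full contribution the dominant choice for everyone.
At the Nash equilibrium everyone contributes 34. Group total payoff = 7.3 × 1.60 × 340 = 3971.20.

3971.20 credits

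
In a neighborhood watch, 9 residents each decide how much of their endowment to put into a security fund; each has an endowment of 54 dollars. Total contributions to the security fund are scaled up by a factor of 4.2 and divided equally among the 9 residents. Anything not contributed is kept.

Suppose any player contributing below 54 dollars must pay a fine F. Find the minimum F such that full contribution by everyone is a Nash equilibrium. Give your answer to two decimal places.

Given the others contribute fully, the best deviation is to contribute 0 (any partial contribution still incurs the fine and gives up units whose private return 0.4667 is below 1).
Deviating from 54 to 0 saves 54 dollars but forfeits the deviator's share of the drop in the security fund: 4.2/9 × 54 = 25.20.
So the deviation gain is 54 − 25.20 = 28.80, and the fine must be at least 28.80 dollars to wipe it out.

28.80 dollars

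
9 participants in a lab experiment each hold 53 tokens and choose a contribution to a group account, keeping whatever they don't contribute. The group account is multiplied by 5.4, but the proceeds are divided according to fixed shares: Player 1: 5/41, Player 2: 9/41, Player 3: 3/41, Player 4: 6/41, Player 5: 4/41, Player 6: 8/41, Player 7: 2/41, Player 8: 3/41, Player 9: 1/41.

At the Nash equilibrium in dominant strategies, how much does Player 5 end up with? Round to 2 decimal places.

For player j, contributing a unit is worthwhile iff 5.4 × (j's share) ≥ 1, i.e. iff j's share is at least 0.1852.
Player 2 and Player 6 clear that bar, contributing 53 each; the remaining 7 contribute 0. Total contributed: 106.
Player 5 keeps 53 and receives 5.4 × 106 × 4/41 = 55.84 from the group account, for a payoff of 108.84.

108.84 tokens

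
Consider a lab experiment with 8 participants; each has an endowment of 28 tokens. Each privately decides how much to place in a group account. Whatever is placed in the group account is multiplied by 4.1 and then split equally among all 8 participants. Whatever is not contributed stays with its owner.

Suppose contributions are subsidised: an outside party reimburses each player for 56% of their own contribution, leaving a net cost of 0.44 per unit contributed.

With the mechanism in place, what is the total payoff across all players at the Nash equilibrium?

The effective private return per unit is now (4.1/8) / 0.44 = 1.1648 > 1, so every player's dominant strategy flips to full contribution.
At the Nash equilibrium everyone contributes 28. Group total payoff = 8 × (28 × 0.56 + 4.1 × 28) = 1043.84.

1043.84 tokens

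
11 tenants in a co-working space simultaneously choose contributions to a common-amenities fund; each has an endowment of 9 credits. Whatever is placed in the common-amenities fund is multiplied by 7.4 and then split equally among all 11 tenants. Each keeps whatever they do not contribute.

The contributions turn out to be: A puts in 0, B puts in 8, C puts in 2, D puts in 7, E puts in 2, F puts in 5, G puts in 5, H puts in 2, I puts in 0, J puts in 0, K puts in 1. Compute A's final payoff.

30.53 credits

Total contributed: 0 + 8 + 2 + 7 + 2 + 5 + 5 + 2 + 0 + 0 + 1 = 32.
Each receives 7.4 × 32 / 11 = 21.53 from the common-amenities fund.
A keeps 9 − 0 = 9, so A's payoff is 9 + 21.53 = 30.53.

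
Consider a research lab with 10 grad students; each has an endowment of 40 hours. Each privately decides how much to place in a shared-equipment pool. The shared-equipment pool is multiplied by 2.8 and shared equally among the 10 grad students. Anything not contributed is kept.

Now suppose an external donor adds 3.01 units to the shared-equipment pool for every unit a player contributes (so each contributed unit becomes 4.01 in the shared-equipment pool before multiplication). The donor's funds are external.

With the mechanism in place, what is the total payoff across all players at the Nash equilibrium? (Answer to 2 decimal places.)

Under the mechanism each unit contributed yields 2.8 × 4.01 / 10 = 1.1228 back to its contributor per unit of net cost, which exceeds 1, making full contribution the dominant choice for everyone.
So the Nash equilibrium is full contribution by all 10; the group earns 2.8 × 4.01 × 400 = 4491.20.

4491.20 hours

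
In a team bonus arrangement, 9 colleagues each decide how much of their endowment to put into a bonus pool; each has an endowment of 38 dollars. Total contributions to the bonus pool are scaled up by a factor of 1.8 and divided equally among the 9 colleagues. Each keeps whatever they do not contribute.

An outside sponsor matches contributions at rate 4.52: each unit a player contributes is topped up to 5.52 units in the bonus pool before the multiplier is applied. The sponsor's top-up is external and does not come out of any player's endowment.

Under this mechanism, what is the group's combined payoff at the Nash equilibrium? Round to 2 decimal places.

3398.11 dollars

With the mechanism, a contributed unit returns 1.8 × 5.52 / 9 = 1.1040 per unit of net cost to the contributor — now above 1 — so contributing fully is weakly dominant for every player.
So the Nash equilibrium is full contribution by all 9; the group earns 1.8 × 5.52 × 342 = 3398.11.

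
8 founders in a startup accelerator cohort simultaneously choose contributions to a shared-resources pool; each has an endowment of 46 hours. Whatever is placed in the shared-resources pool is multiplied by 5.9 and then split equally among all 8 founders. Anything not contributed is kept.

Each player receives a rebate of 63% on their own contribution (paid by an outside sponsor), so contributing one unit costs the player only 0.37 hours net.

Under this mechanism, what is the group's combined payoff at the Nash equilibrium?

Under the mechanism each unit contributed yields (5.9/8) / 0.37 = 1.9932 back to its contributor per unit of net cost, which exceeds 1, making full contribution the dominant choice for everyone.
At the Nash equilibrium everyone contributes 46. Group total payoff = 8 × (46 × 0.63 + 5.9 × 46) = 2403.04.

2403.04 hours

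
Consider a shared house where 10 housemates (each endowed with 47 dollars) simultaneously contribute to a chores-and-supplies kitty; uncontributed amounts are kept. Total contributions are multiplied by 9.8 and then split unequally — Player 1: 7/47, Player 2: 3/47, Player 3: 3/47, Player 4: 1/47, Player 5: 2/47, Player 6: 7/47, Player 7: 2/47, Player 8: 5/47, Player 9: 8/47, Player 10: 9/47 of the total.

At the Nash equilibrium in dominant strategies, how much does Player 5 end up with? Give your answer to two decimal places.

145.00 dollars

For player j, contributing a unit is worthwhile iff 9.8 × (j's share) ≥ 1, i.e. iff j's share is at least 0.1020.
Player 1, Player 6, Player 8, Player 9 and Player 10 are above the threshold, contributing 47 each; the remaining 5 contribute 0. Total contributed: 235.
Player 5 keeps 47 and receives 9.8 × 235 × 2/47 = 98.00 from the chores-and-supplies kitty, for a payoff of 145.00.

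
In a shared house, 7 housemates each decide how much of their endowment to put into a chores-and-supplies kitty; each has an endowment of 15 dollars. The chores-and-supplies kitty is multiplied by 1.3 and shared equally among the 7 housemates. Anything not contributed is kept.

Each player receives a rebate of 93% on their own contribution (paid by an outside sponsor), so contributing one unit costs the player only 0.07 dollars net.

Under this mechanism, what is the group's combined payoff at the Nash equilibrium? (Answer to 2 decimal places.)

234.15 dollars

Under the mechanism each unit contributed yields (1.3/7) / 0.07 = 2.6531 back to its contributor per unit of net cost, which exceeds 1, making full contribution the dominant choice for everyone.
At the Nash equilibrium everyone contributes 15. Group total payoff = 7 × (15 × 0.93 + 1.3 × 15) = 234.15.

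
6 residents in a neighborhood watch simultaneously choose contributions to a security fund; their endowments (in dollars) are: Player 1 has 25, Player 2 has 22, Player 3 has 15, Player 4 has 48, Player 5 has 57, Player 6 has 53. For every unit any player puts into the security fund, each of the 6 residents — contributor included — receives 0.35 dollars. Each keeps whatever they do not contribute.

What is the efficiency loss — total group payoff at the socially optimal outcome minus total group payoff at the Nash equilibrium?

The private return per contributed unit is 0.35 < 1 for everyone, so the Nash equilibrium is zero contribution and the group total is Σ E_j = 25 + 22 + 15 + 48 + 57 + 53 = 220.
Each contributed unit returns 2.100 to the group, so the social optimum is full contribution by everyone: group total = 2.100 × 220 = 462.00.
Efficiency loss = (2.100 − 1) × 220 = 242.00.

242.00 dollars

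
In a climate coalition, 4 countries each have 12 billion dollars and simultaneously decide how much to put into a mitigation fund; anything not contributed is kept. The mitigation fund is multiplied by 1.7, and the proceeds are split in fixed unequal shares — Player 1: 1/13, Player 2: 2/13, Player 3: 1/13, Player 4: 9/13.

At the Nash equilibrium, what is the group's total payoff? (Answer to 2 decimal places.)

A player with share s gets back 1.7·s per unit contributed, so full contribution is dominant for anyone with s > 1/1.7 = 0.5882 and zero contribution is dominant for anyone below.
Player 4 alone (share 9/13) is above the threshold, contributing 12; the remaining 3 contribute 0. Total contributed: 12.
The mitigation fund pays out 1.7 × 12 = 20.40 in total (split across the unequal shares, but the aggregate is all that matters for the group sum).
The 3 free-riders keep 12 each, adding 36. Group total = 36 + 20.40 = 56.40.

56.40 billion dollars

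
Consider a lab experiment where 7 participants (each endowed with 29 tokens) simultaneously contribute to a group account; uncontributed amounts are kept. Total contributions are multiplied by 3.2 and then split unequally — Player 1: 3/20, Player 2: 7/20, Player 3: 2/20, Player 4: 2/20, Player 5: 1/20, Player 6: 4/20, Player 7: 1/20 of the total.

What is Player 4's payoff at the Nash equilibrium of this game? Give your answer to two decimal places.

Each unit j contributes comes back to j as 3.2 × (j's share), so j prefers to contribute only if that share exceeds 1/3.2 = 0.3125; otherwise keeping the unit dominates.
Only Player 2 (7/20) clears that bar, contributing 29; the remaining 6 contribute 0. Total contributed: 29.
Player 4 keeps 29 and receives 3.2 × 29 × 2/20 = 9.28 from the group account, for a payoff of 38.28.

38.28 tokens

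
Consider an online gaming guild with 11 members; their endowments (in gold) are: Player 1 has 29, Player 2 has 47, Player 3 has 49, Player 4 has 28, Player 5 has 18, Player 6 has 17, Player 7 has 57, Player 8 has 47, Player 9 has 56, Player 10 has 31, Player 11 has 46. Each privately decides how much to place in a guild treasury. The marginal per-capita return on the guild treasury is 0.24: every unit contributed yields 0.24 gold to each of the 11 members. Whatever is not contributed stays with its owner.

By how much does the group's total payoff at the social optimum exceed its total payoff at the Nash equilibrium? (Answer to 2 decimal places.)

697.00 gold

The private return per contributed unit is 0.24 < 1 for everyone, so the Nash equilibrium is zero contribution and the group total is Σ E_j = 29 + 47 + 49 + 28 + 18 + 17 + 57 + 47 + 56 + 31 + 46 = 425.
Each contributed unit returns 2.640 to the group, so the social optimum is full contribution by everyone: group total = 2.640 × 425 = 1122.00.
Efficiency loss = (2.640 − 1) × 425 = 697.00.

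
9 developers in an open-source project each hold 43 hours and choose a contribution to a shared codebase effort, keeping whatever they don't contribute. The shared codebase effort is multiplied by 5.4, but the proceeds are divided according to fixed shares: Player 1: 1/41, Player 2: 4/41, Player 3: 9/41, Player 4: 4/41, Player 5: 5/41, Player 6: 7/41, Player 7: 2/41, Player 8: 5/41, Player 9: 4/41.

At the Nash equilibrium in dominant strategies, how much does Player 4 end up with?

65.65 hours

A player with share s gets back 5.4·s per unit contributed, so full contribution is dominant for anyone with s > 1/5.4 = 0.1852 and zero contribution is dominant for anyone below.
Only Player 3 (9/41) clears that bar, contributing 43; the remaining 8 contribute 0. Total contributed: 43.
Player 4 keeps 43 and receives 5.4 × 43 × 4/41 = 22.65 from the shared codebase effort, for a payoff of 65.65.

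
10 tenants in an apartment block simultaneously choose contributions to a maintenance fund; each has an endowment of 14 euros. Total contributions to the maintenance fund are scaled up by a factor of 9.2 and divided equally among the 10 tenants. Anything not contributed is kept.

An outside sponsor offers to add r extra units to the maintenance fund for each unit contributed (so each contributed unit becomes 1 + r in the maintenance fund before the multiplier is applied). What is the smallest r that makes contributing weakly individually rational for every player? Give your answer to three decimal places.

0.087

With matching at rate r, one contributed unit becomes (1 + r) in the maintenance fund and returns 9.2 × (1 + r) / 10 to the contributor.
Setting this equal to 1: 1 + r = 10/9.2 = 1.0870.
So the minimum matching rate is r = 1.0870 − 1 = 0.087.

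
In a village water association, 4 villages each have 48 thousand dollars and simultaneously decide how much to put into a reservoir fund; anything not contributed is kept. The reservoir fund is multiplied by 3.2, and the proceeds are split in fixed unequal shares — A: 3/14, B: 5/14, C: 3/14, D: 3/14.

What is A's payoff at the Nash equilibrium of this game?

80.91 thousand dollars

For player j, contributing a unit is worthwhile iff 3.2 × (j's share) ≥ 1, i.e. iff j's share is at least 0.3125.
Only B (5/14) clears that bar, contributing 48; the remaining 3 contribute 0. Total contributed: 48.
A keeps 48 and receives 3.2 × 48 × 3/14 = 32.91 from the reservoir fund, for a payoff of 80.91.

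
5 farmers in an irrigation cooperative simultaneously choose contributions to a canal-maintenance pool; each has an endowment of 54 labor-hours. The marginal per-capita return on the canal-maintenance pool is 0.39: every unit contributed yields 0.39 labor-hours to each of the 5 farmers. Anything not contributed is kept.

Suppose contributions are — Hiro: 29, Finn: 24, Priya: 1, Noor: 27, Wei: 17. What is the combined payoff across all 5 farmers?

Total contributed: 29 + 24 + 1 + 27 + 17 = 98; total kept: 5 × 54 − 98 = 172.
The canal-maintenance pool pays out 0.39 × 5 × 98 = 191.10 in aggregate.
Group total = 172 + 191.10 = 363.10.

363.10 labor-hours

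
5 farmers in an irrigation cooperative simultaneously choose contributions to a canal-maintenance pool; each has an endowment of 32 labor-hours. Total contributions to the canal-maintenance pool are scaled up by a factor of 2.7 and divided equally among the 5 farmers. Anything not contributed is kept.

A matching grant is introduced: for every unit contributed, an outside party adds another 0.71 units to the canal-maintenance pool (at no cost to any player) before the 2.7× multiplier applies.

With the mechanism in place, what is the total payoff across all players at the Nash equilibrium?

160.00 labor-hours

With the mechanism, a contributed unit returns 2.7 × 1.71 / 5 = 0.9234 per unit of net cost — still below 1 — so contributing 0 remains dominant for every player.
Everyone keeps their endowment and the group total is 5 × 32 = 160.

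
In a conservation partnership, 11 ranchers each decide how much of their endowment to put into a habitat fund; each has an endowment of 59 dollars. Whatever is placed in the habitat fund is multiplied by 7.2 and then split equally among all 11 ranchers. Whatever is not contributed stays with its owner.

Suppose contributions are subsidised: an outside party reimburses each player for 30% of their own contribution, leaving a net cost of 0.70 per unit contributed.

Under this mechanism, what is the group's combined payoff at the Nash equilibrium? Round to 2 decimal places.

649.00 dollars

With the mechanism, a contributed unit returns (7.2/11) / 0.70 = 0.9351 per unit of net cost — still below 1 — so contributing 0 remains dominant for every player.
At the Nash equilibrium no one contributes; group total payoff = 11 × 59 = 649.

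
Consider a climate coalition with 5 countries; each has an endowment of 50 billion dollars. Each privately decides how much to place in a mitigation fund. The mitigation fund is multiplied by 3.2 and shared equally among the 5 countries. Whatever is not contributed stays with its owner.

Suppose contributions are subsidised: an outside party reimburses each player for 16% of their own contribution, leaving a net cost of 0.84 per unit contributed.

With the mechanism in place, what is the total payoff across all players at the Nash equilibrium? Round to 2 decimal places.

250.00 billion dollars

The effective private return is (3.2/5) / 0.84 = 0.7619, which is still under 1, so the mechanism doesn't change anyone's dominant strategy: zero contribution.
Everyone keeps their endowment and the group total is 5 × 50 = 250.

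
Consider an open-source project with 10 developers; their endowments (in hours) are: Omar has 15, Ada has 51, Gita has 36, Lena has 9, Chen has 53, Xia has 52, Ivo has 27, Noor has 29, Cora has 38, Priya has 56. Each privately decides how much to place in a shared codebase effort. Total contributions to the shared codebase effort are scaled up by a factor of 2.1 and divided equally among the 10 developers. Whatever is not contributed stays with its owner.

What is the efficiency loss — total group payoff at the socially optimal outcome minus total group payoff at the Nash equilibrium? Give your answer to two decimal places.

The private return per contributed unit is 2.1/10 = 0.2100 < 1 for every player regardless of endowment, so the Nash equilibrium is zero contribution and the group total is Σ E_j = 15 + 51 + 36 + 9 + 53 + 52 + 27 + 29 + 38 + 56 = 366.
Each contributed unit returns 2.100 to the group, so the social optimum is full contribution by everyone: group total = 2.100 × 366 = 768.60.
Efficiency loss = (2.100 − 1) × 366 = 402.60.

402.60 hours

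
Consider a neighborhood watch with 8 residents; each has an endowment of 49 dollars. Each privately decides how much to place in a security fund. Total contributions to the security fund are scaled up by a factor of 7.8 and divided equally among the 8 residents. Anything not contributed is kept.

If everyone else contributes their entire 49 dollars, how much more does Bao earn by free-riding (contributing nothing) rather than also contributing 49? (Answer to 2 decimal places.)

Switching from a contribution of 49 to 0 lets Bao keep an extra 49 dollars, but lowers the security fund by 49, which costs Bao their own share of that drop: 7.8/8 × 49 = 47.77.
Net gain = 49 − 47.77 = 1.23. The private return per contributed unit (0.9750) is below 1, so free-riding is indeed the best response regardless of what the others do.

1.23 dollars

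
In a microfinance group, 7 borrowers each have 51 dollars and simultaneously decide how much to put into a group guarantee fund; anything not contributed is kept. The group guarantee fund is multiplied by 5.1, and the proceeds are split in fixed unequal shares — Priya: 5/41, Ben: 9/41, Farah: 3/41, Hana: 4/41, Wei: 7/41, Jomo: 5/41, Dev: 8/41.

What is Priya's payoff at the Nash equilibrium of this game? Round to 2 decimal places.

A player with share s gets back 5.1·s per unit contributed, so full contribution is dominant for anyone with s > 1/5.1 = 0.1961 and zero contribution is dominant for anyone below.
Only Ben (9/41) clears that bar, contributing 51; the remaining 6 contribute 0. Total contributed: 51.
Priya keeps 51 and receives 5.1 × 51 × 5/41 = 31.72 from the group guarantee fund, for a payoff of 82.72.

82.72 dollars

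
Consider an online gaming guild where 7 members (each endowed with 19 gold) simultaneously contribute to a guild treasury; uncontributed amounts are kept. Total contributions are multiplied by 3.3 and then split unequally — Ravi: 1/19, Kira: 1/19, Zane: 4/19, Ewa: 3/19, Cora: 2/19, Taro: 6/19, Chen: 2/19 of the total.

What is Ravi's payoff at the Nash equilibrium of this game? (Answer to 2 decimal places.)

For player j, contributing a unit is worthwhile iff 3.3 × (j's share) ≥ 1, i.e. iff j's share is at least 0.3030.
Only Taro (6/19) clears that bar, contributing 19; the remaining 6 contribute 0. Total contributed: 19.
Ravi keeps 19 and receives 3.3 × 19 × 1/19 = 3.30 from the guild treasury, for a payoff of 22.30.

22.30 gold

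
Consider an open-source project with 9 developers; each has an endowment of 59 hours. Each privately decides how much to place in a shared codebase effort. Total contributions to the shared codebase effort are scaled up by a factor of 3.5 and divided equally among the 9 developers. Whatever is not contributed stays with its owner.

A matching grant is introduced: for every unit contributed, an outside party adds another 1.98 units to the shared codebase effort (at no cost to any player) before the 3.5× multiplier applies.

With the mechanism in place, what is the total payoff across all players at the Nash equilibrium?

5538.33 hours

The effective private return per unit is now 3.5 × 2.98 / 9 = 1.1589 > 1, so every player's dominant strategy flips to full contribution.
At the Nash equilibrium everyone contributes 59. Group total payoff = 3.5 × 2.98 × 531 = 5538.33.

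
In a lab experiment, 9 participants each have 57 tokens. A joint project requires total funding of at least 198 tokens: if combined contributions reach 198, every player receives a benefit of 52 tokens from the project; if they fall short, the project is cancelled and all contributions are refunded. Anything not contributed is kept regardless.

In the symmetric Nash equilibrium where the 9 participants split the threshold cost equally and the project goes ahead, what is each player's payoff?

Equal share of the threshold: 198/9 = 22.
At this profile no one gains by cutting their contribution: any cut drops the total below 198, the project is cancelled, contributions are refunded, and the deviator ends with 57, which is less than 57 − 22 + 52 = 87. Contributing more than 22 just wastes the excess. So contributing exactly 22 is a best response.
Each player's payoff: 57 − 22 + 52 = 87.

87 tokens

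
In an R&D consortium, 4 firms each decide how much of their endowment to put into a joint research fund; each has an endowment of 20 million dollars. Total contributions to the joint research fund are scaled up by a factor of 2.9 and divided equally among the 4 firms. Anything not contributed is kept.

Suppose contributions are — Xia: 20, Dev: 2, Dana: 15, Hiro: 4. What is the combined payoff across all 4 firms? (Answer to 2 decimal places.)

Total contributed: 20 + 2 + 15 + 4 = 41; total kept: 4 × 20 − 41 = 39.
The joint research fund pays out 2.9 × 41 = 118.90 in aggregate.
Group total = 39 + 118.90 = 157.90.

157.90 million dollars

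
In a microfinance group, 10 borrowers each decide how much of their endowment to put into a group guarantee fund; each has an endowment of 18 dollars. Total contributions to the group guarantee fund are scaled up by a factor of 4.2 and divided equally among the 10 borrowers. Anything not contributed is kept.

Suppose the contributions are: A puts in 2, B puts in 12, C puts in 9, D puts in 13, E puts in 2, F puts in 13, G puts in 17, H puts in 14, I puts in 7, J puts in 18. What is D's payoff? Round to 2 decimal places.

49.94 dollars

Total contributed: 2 + 12 + 9 + 13 + 2 + 13 + 17 + 14 + 7 + 18 = 107.
Each receives 4.2 × 107 / 10 = 44.94 from the group guarantee fund.
D keeps 18 − 13 = 5, so D's payoff is 5 + 44.94 = 49.94.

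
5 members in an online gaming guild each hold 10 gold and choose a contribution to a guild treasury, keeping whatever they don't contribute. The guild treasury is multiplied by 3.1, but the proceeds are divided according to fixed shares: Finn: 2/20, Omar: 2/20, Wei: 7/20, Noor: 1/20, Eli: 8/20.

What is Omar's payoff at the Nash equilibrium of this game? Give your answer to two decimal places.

16.20 gold

Each unit j contributes comes back to j as 3.1 × (j's share), so j prefers to contribute only if that share exceeds 1/3.1 = 0.3226; otherwise keeping the unit dominates.
The shares above 0.3226 belong to Wei and Eli, contributing 10 each; the remaining 3 contribute 0. Total contributed: 20.
Omar keeps 10 and receives 3.1 × 20 × 2/20 = 6.20 from the guild treasury, for a payoff of 16.20.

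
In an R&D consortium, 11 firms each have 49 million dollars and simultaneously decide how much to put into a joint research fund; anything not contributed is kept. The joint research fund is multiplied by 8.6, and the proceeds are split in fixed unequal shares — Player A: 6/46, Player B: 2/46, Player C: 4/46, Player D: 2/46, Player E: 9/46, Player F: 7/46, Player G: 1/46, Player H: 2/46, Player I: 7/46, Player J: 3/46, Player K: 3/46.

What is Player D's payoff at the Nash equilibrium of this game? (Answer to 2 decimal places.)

122.29 million dollars

For player j, contributing a unit is worthwhile iff 8.6 × (j's share) ≥ 1, i.e. iff j's share is at least 0.1163.
Player A, Player E, Player F and Player I clear that bar, contributing 49 each; the remaining 7 contribute 0. Total contributed: 196.
Player D keeps 49 and receives 8.6 × 196 × 2/46 = 73.29 from the joint research fund, for a payoff of 122.29.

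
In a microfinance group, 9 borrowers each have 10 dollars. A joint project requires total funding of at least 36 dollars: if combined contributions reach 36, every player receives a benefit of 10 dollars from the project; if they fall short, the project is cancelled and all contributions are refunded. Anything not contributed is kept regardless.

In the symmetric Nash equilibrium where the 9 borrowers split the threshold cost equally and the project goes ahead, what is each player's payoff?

16 dollars

Equal share of the threshold: 36/9 = 4.
At this profile no one gains by cutting their contribution: any cut drops the total below 36, the project is cancelled, contributions are refunded, and the deviator ends with 10, which is less than 10 − 4 + 10 = 16. Contributing more than 4 just wastes the excess. So contributing exactly 4 is a best response.
Each player's payoff: 10 − 4 + 10 = 16.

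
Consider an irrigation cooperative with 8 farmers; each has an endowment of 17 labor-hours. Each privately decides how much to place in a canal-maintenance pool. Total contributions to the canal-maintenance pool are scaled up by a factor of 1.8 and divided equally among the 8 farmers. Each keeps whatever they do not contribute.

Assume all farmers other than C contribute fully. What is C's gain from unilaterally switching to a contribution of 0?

Switching from a contribution of 17 to 0 lets C keep an extra 17 labor-hours, but lowers the canal-maintenance pool by 17, which costs C their own share of that drop: 1.8/8 × 17 = 3.82.
Net gain = 17 − 3.82 = 13.18. The private return per contributed unit (0.2250) is below 1, so free-riding is indeed the best response regardless of what the others do.

13.18 labor-hours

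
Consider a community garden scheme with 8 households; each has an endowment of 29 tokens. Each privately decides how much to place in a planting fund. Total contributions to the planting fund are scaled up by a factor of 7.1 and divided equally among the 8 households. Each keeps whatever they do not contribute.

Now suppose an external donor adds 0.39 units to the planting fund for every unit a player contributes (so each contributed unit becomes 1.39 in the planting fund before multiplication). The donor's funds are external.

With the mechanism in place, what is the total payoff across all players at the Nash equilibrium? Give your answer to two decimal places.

With the mechanism, a contributed unit returns 7.1 × 1.39 / 8 = 1.2336 per unit of net cost to the contributor — now above 1 — so contributing fully is weakly dominant for every player.
At the Nash equilibrium everyone contributes 29. Group total payoff = 7.1 × 1.39 × 232 = 2289.61.

2289.61 tokens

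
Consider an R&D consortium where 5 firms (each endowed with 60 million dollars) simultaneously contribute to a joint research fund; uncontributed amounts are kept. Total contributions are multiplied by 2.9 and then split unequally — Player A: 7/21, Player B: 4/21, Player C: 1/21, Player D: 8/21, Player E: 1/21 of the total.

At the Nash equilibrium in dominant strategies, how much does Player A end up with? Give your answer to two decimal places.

For player j, contributing a unit is worthwhile iff 2.9 × (j's share) ≥ 1, i.e. iff j's share is at least 0.3448.
The only share above 0.3448 is Player D's 8/21, contributing 60; the remaining 4 contribute 0. Total contributed: 60.
Player A keeps 60 and receives 2.9 × 60 × 7/21 = 58.00 from the joint research fund, for a payoff of 118.00.

118.00 million dollars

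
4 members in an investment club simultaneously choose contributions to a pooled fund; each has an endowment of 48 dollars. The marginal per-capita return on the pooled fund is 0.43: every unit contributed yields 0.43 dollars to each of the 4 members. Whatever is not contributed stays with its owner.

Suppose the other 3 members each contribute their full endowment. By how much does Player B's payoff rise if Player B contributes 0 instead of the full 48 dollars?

27.36 dollars

Switching from a contribution of 48 to 0 lets Player B keep an extra 48 dollars, but lowers the pooled fund by 48, which costs Player B their own share of that drop: 0.43 × 48 = 20.64.
Net gain = 48 − 20.64 = 27.36. The private return per contributed unit (0.43) is below 1, so free-riding is indeed the best response regardless of what the others do.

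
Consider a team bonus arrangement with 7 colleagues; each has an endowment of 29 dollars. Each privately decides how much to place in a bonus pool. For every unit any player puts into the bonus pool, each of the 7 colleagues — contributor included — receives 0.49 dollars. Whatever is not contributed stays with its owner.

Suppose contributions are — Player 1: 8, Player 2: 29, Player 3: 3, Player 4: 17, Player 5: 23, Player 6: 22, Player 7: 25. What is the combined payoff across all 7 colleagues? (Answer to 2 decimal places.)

Total contributed: 8 + 29 + 3 + 17 + 23 + 22 + 25 = 127; total kept: 7 × 29 − 127 = 76.
The bonus pool pays out 0.49 × 7 × 127 = 435.61 in aggregate.
Group total = 76 + 435.61 = 511.61.

511.61 dollars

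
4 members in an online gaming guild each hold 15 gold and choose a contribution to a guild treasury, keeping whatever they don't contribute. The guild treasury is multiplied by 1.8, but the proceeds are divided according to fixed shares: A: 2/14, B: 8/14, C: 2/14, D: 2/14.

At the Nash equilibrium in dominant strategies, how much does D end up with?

18.86 gold

Each unit j contributes comes back to j as 1.8 × (j's share), so j prefers to contribute only if that share exceeds 1/1.8 = 0.5556; otherwise keeping the unit dominates.
Only B (8/14) clears that bar, contributing 15; the remaining 3 contribute 0. Total contributed: 15.
D keeps 15 and receives 1.8 × 15 × 2/14 = 3.86 from the guild treasury, for a payoff of 18.86.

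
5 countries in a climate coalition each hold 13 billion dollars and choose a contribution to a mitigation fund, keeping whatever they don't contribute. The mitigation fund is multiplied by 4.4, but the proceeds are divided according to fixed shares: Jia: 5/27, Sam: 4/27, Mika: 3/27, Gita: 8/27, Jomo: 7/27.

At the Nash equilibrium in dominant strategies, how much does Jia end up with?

A player with share s gets back 4.4·s per unit contributed, so full contribution is dominant for anyone with s > 1/4.4 = 0.2273 and zero contribution is dominant for anyone below.
Gita and Jomo are above the threshold, contributing 13 each; the remaining 3 contribute 0. Total contributed: 26.
Jia keeps 13 and receives 4.4 × 26 × 5/27 = 21.19 from the mitigation fund, for a payoff of 34.19.

34.19 billion dollars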